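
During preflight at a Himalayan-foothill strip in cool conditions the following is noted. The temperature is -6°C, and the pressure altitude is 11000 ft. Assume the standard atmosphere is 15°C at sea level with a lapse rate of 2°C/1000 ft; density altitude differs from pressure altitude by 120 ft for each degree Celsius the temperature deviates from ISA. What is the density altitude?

ISA temperature at 11000 ft = 15 − 2 × (11000/1000) = -7°C.
ISA deviation = -6 − (-7) = +1°C.
Density altitude = 11000 + 120 × (1) = 11000 + (+120) = 11120 ft.

11120 ft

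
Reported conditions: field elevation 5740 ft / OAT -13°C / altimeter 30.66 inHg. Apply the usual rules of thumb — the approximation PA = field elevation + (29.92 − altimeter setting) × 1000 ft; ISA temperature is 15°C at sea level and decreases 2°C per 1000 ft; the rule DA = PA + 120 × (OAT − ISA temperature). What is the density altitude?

Pressure altitude = 5740 + (29.92 − 30.66) × 1000 = 5740 + (-740) = 5000 ft.
ISA temperature at 5000 ft = 15 − 2 × (5000/1000) = 5°C.
ISA deviation = -13 − 5 = -18°C.
Density altitude = 5000 + 120 × (-18) = 2840 ft.

2840 ft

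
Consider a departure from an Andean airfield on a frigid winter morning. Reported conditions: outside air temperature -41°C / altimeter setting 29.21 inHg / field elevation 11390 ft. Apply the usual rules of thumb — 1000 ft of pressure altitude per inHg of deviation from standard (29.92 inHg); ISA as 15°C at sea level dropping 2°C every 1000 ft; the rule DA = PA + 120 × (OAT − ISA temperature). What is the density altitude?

Pressure altitude = 11390 + (29.92 − 29.21) × 1000 = 11390 + (+710) = 12100 ft.
ISA temperature at 12100 ft = 15 − 2 × (12100/1000) = -9.2°C.
ISA deviation = -41 − (-9.2) = -31.8°C.
Density altitude = 12100 + 120 × (-31.8) = 8284 ft.

8284 ft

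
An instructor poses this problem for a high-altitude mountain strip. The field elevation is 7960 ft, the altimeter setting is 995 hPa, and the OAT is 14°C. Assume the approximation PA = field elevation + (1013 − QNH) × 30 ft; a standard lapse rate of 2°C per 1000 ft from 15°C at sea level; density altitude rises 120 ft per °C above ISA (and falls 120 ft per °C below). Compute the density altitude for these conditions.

Pressure altitude = 7960 + (1013 − 995) × 30 = 7960 + (+540) = 8500 ft.
ISA temperature at 8500 ft = 15 − 2 × (8500/1000) = -2°C.
ISA deviation = 14 − (-2) = +16°C.
Density altitude = 8500 + 120 × (16) = 10420 ft.

10420 ft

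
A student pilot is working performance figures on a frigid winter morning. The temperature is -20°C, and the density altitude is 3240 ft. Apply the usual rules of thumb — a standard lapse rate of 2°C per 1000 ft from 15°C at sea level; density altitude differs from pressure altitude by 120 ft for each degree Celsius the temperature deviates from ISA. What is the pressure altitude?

6000 ft

DA = PA + 120 × (OAT − (15 − 2·PA/1000)) = PA + 120·OAT − 1800 + 0.24·PA = 1.24·PA + 120·OAT − 1800.
So 1.24·PA = 3240 − 120 × (-20) + 1800 = 7440.
PA = 7440 / 1.24 = 6000 ft.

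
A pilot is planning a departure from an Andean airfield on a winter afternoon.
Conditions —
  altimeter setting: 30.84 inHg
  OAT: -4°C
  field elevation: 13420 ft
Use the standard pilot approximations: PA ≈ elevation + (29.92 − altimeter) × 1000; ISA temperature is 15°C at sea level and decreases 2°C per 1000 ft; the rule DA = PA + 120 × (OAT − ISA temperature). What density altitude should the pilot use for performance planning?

13220 ft

Pressure altitude = 13420 + (29.92 − 30.84) × 1000 = 13420 + (-920) = 12500 ft.
ISA temperature at 12500 ft = 15 − 2 × (12500/1000) = -10°C.
ISA deviation = -4 − (-10) = +6°C.
Density altitude = 12500 + 120 × (6) = 13220 ft.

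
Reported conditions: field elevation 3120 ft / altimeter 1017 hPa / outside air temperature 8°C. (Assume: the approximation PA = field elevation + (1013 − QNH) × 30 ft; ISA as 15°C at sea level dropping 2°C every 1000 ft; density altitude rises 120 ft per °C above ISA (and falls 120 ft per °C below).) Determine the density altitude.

Pressure altitude = 3120 + (1013 − 1017) × 30 = 3120 + (-120) = 3000 ft.
ISA temperature at 3000 ft = 15 − 2 × (3000/1000) = 9°C.
ISA deviation = 8 − 9 = -1°C.
Density altitude = 3000 + 120 × (-1) = 2880 ft.

2880 ft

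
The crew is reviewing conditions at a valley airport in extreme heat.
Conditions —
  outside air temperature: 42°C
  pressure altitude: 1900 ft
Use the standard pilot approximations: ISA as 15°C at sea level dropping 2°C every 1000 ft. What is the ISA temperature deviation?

ISA temperature at 1900 ft = 15 − 2 × (1900/1000) = 11.2°C.
Deviation = OAT − ISA = 42 − 11.2 = +30.8°C.

ISA+30.8°C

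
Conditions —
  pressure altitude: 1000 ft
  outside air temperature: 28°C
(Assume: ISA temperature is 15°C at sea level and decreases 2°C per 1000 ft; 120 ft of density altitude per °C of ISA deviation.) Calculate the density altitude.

ISA temperature at 1000 ft = 15 − 2 × (1000/1000) = 13°C.
ISA deviation = 28 − 13 = +15°C.
Density altitude = 1000 + 120 × (15) = 1000 + (+1800) = 2800 ft.

2800 ft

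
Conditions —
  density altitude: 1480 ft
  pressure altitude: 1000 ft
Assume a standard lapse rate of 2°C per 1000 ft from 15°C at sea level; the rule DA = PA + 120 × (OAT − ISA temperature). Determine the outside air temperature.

17°C

Density altitude − pressure altitude = 1480 − 1000 = +480 ft.
At 120 ft/°C that is an ISA deviation of 480/120 = +4°C.
ISA temperature at 1000 ft = 15 − 2 × (1000/1000) = 13°C.
OAT = ISA + deviation = 13 + (+4) = 17°C.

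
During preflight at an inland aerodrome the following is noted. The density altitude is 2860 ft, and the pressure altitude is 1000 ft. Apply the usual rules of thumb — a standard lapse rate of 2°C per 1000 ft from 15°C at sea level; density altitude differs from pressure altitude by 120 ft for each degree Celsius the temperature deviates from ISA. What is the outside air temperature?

Density altitude − pressure altitude = 2860 − 1000 = +1860 ft.
At 120 ft/°C that is an ISA deviation of 1860/120 = +15.5°C.
ISA temperature at 1000 ft = 15 − 2 × (1000/1000) = 13°C.
OAT = ISA + deviation = 13 + (+15.5) = 28.5°C.

28.5°C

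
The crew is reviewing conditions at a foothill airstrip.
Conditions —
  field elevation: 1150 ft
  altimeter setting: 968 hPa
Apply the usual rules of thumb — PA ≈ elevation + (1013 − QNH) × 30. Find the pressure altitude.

2500 ft

Pressure correction = (1013 − 968) × 30 = +1350 ft.
Pressure altitude = 1150 + (+1350) = 2500 ft.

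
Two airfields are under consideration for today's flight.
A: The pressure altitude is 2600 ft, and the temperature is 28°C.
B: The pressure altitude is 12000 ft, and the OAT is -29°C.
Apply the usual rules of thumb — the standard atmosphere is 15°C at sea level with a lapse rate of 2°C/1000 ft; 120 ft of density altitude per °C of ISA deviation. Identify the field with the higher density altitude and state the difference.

A: ISA temp = 9.8°C, deviation +18.2°C, DA = 2600 + 120 × 18.2 = 4784 ft.
B: ISA temp = -9°C, deviation -20°C, DA = 12000 + 120 × (-20) = 9600 ft.
B is higher by 9600 − 4784 = 4816 ft.

B by 4816 ft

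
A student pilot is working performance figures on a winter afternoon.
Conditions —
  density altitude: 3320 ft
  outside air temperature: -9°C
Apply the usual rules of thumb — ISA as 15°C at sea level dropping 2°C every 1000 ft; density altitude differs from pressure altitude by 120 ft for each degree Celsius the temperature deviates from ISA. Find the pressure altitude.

DA = PA + 120 × (OAT − (15 − 2·PA/1000)) = PA + 120·OAT − 1800 + 0.24·PA = 1.24·PA + 120·OAT − 1800.
So 1.24·PA = 3320 − 120 × (-9) + 1800 = 6200.
PA = 6200 / 1.24 = 5000 ft.

5000 ft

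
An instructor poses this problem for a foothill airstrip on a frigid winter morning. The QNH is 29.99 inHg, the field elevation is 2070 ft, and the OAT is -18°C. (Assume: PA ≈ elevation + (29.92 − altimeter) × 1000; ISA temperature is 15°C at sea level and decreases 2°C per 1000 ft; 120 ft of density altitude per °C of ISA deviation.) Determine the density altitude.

-1480 ft

Pressure altitude = 2070 + (29.92 − 29.99) × 1000 = 2070 + (-70) = 2000 ft.
ISA temperature at 2000 ft = 15 − 2 × (2000/1000) = 11°C.
ISA deviation = -18 − 11 = -29°C.
Density altitude = 2000 + 120 × (-29) = -1480 ft.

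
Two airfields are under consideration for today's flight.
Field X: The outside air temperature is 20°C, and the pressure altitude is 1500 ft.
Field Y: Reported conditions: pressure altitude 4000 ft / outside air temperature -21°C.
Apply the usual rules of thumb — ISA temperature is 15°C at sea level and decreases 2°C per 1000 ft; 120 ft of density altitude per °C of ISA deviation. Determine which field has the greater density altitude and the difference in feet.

Field X: ISA temp = 12°C, deviation +8°C, DA = 1500 + 120 × 8 = 2460 ft.
Field Y: ISA temp = 7°C, deviation -28°C, DA = 4000 + 120 × (-28) = 640 ft.
Field X is higher by 2460 − 640 = 1820 ft.

Field X by 1820 ft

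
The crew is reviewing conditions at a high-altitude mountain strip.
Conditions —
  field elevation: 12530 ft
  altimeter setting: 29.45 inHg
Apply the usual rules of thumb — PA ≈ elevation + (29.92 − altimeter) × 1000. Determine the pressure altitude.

Pressure correction = (29.92 − 29.45) × 1000 = +470 ft.
Pressure altitude = 12530 + (+470) = 13000 ft.

13000 ft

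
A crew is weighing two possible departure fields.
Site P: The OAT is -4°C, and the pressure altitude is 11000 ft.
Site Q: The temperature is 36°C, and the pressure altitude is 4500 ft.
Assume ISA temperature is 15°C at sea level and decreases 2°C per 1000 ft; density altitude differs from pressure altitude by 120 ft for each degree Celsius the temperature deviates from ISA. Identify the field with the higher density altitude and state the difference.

Site P by 3260 ft

Site P: ISA temp = -7°C, deviation +3°C, DA = 11000 + 120 × 3 = 11360 ft.
Site Q: ISA temp = 6°C, deviation +30°C, DA = 4500 + 120 × 30 = 8100 ft.
Site P is higher by 11360 − 8100 = 3260 ft.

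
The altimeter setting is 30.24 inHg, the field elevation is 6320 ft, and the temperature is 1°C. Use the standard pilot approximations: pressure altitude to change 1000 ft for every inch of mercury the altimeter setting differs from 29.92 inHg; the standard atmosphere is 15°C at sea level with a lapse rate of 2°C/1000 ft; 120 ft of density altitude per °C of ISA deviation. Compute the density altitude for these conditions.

5760 ft

Pressure altitude = 6320 + (29.92 − 30.24) × 1000 = 6320 + (-320) = 6000 ft.
ISA temperature at 6000 ft = 15 − 2 × (6000/1000) = 3°C.
ISA deviation = 1 − 3 = -2°C.
Density altitude = 6000 + 120 × (-2) = 5760 ft.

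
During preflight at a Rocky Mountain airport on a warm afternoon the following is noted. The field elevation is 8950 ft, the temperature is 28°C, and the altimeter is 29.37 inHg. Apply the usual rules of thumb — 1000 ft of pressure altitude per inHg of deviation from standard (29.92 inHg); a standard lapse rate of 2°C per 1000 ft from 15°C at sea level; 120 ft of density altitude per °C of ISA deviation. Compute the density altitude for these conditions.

13340 ft

Pressure altitude = 8950 + (29.92 − 29.37) × 1000 = 8950 + (+550) = 9500 ft.
ISA temperature at 9500 ft = 15 − 2 × (9500/1000) = -4°C.
ISA deviation = 28 − (-4) = +32°C.
Density altitude = 9500 + 120 × (32) = 13340 ft.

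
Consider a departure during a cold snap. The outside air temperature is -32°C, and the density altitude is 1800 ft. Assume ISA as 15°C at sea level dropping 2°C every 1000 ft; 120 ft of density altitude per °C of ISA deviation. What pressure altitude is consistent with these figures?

6000 ft

DA = PA + 120 × (OAT − (15 − 2·PA/1000)) = PA + 120·OAT − 1800 + 0.24·PA = 1.24·PA + 120·OAT − 1800.
So 1.24·PA = 1800 − 120 × (-32) + 1800 = 7440.
PA = 7440 / 1.24 = 6000 ft.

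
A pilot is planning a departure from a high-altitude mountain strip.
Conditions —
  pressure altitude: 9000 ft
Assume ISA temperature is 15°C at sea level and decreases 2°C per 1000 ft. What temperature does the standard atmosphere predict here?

-3°C

ISA temperature = 15 − 2 × (9000/1000) = 15 − 18 = -3°C.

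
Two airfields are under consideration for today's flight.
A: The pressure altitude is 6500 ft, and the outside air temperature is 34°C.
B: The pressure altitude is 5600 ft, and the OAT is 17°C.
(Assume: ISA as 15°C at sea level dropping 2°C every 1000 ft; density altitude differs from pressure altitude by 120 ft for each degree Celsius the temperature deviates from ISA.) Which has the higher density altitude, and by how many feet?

A by 3156 ft

A: ISA temp = 2°C, deviation +32°C, DA = 6500 + 120 × 32 = 10340 ft.
B: ISA temp = 3.8°C, deviation +13.2°C, DA = 5600 + 120 × 13.2 = 7184 ft.
A is higher by 10340 − 7184 = 3156 ft.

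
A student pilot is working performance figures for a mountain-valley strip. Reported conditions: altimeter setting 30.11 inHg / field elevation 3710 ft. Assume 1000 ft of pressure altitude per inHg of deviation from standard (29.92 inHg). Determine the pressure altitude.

Pressure correction = (29.92 − 30.11) × 1000 = -190 ft.
Pressure altitude = 3710 + (-190) = 3520 ft.

3520 ft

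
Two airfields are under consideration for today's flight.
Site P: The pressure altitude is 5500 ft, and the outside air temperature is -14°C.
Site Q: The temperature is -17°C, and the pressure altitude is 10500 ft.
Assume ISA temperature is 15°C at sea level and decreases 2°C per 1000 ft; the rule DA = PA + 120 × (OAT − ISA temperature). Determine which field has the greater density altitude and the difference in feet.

Site P: ISA temp = 4°C, deviation -18°C, DA = 5500 + 120 × (-18) = 3340 ft.
Site Q: ISA temp = -6°C, deviation -11°C, DA = 10500 + 120 × (-11) = 9180 ft.
Site Q is higher by 9180 − 3340 = 5840 ft.

Site Q by 5840 ft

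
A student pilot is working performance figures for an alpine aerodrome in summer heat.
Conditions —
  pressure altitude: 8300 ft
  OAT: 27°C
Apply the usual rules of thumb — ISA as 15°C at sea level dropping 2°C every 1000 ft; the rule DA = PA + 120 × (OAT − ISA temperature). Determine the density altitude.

ISA temperature at 8300 ft = 15 − 2 × (8300/1000) = -1.6°C.
ISA deviation = 27 − (-1.6) = +28.6°C.
Density altitude = 8300 + 120 × (28.6) = 8300 + (+3432) = 11732 ft.

11732 ft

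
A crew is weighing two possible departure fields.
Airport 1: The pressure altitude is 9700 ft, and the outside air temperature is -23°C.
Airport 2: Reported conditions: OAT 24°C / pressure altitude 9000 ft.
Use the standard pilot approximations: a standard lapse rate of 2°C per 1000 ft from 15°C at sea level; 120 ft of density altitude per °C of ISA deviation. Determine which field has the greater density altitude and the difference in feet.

Airport 1: ISA temp = -4.4°C, deviation -18.6°C, DA = 9700 + 120 × (-18.6) = 7468 ft.
Airport 2: ISA temp = -3°C, deviation +27°C, DA = 9000 + 120 × 27 = 12240 ft.
Airport 2 is higher by 12240 − 7468 = 4772 ft.

Airport 2 by 4772 ft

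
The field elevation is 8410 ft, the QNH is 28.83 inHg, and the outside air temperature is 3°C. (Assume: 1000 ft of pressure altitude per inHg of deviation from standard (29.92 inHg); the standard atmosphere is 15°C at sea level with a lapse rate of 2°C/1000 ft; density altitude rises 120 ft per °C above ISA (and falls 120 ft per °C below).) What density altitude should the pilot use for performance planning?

10340 ft

Pressure altitude = 8410 + (29.92 − 28.83) × 1000 = 8410 + (+1090) = 9500 ft.
ISA temperature at 9500 ft = 15 − 2 × (9500/1000) = -4°C.
ISA deviation = 3 − (-4) = +7°C.
Density altitude = 9500 + 120 × (7) = 10340 ft.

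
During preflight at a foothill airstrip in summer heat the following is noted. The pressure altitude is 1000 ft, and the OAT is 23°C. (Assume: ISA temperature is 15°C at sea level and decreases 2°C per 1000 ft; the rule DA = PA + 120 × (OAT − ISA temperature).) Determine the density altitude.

2200 ft

ISA temperature at 1000 ft = 15 − 2 × (1000/1000) = 13°C.
ISA deviation = 23 − 13 = +10°C.
Density altitude = 1000 + 120 × (10) = 1000 + (+1200) = 2200 ft.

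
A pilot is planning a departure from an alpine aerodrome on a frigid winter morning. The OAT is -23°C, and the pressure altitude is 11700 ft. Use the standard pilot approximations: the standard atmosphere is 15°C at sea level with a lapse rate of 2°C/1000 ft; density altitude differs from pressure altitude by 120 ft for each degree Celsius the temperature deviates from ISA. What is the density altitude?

ISA temperature at 11700 ft = 15 − 2 × (11700/1000) = -8.4°C.
ISA deviation = -23 − (-8.4) = -14.6°C.
Density altitude = 11700 + 120 × (-14.6) = 11700 + (-1752) = 9948 ft.

9948 ft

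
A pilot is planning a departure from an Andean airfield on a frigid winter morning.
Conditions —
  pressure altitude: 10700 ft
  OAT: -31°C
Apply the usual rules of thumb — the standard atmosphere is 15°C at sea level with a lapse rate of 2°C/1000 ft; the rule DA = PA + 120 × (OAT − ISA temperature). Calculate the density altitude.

7748 ft

ISA temperature at 10700 ft = 15 − 2 × (10700/1000) = -6.4°C.
ISA deviation = -31 − (-6.4) = -24.6°C.
Density altitude = 10700 + 120 × (-24.6) = 10700 + (-2952) = 7748 ft.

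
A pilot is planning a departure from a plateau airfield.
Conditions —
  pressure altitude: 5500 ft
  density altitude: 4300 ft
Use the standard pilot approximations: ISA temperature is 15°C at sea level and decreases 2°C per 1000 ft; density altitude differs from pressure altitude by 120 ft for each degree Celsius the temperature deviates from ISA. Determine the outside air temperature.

-6°C

Density altitude − pressure altitude = 4300 − 5500 = -1200 ft.
At 120 ft/°C that is an ISA deviation of -1200/120 = -10°C.
ISA temperature at 5500 ft = 15 − 2 × (5500/1000) = 4°C.
OAT = ISA + deviation = 4 + (-10) = -6°C.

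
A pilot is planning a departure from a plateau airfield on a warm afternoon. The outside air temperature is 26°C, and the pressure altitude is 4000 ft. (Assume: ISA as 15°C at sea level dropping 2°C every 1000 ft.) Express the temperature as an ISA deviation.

ISA+19°C

ISA temperature at 4000 ft = 15 − 2 × (4000/1000) = 7°C.
Deviation = OAT − ISA = 26 − 7 = +19°C.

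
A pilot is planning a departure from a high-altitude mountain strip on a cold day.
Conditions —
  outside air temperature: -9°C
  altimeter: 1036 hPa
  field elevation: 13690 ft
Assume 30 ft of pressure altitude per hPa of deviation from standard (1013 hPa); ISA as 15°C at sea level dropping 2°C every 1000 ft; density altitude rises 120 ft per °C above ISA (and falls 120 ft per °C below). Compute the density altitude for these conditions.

13240 ft

Pressure altitude = 13690 + (1013 − 1036) × 30 = 13690 + (-690) = 13000 ft.
ISA temperature at 13000 ft = 15 − 2 × (13000/1000) = -11°C.
ISA deviation = -9 − (-11) = +2°C.
Density altitude = 13000 + 120 × (2) = 13240 ft.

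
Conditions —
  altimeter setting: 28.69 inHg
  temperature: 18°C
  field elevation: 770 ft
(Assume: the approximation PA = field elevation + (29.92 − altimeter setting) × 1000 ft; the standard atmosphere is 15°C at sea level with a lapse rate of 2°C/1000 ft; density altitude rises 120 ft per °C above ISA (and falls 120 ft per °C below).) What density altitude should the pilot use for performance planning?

Pressure altitude = 770 + (29.92 − 28.69) × 1000 = 770 + (+1230) = 2000 ft.
ISA temperature at 2000 ft = 15 − 2 × (2000/1000) = 11°C.
ISA deviation = 18 − 11 = +7°C.
Density altitude = 2000 + 120 × (7) = 2840 ft.

2840 ft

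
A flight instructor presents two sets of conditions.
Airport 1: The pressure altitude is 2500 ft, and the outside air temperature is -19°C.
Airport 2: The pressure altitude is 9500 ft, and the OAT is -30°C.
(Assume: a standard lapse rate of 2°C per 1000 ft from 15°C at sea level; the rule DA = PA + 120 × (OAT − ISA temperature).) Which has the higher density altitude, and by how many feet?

Airport 2 by 7360 ft

Airport 1: ISA temp = 10°C, deviation -29°C, DA = 2500 + 120 × (-29) = -980 ft.
Airport 2: ISA temp = -4°C, deviation -26°C, DA = 9500 + 120 × (-26) = 6380 ft.
Airport 2 is higher by 6380 − (-980) = 7360 ft.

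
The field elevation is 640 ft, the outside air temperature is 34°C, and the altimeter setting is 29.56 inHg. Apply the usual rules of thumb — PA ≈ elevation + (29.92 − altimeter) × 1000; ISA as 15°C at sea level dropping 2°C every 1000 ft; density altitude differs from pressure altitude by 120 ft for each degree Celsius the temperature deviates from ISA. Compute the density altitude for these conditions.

Pressure altitude = 640 + (29.92 − 29.56) × 1000 = 640 + (+360) = 1000 ft.
ISA temperature at 1000 ft = 15 − 2 × (1000/1000) = 13°C.
ISA deviation = 34 − 13 = +21°C.
Density altitude = 1000 + 120 × (21) = 3520 ft.

3520 ft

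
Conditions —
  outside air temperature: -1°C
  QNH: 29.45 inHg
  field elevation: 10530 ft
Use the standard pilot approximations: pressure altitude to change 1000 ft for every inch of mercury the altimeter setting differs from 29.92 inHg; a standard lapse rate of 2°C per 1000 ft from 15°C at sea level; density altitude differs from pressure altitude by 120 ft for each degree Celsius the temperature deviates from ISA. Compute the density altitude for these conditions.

Pressure altitude = 10530 + (29.92 − 29.45) × 1000 = 10530 + (+470) = 11000 ft.
ISA temperature at 11000 ft = 15 − 2 × (11000/1000) = -7°C.
ISA deviation = -1 − (-7) = +6°C.
Density altitude = 11000 + 120 × (6) = 11720 ft.

11720 ft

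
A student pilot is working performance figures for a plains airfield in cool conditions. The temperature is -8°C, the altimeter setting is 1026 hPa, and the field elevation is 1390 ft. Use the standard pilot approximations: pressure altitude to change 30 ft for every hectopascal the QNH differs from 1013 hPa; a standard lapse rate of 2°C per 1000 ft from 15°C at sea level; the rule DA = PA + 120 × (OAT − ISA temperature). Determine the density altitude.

-1520 ft

Pressure altitude = 1390 + (1013 − 1026) × 30 = 1390 + (-390) = 1000 ft.
ISA temperature at 1000 ft = 15 − 2 × (1000/1000) = 13°C.
ISA deviation = -8 − 13 = -21°C.
Density altitude = 1000 + 120 × (-21) = -1520 ft.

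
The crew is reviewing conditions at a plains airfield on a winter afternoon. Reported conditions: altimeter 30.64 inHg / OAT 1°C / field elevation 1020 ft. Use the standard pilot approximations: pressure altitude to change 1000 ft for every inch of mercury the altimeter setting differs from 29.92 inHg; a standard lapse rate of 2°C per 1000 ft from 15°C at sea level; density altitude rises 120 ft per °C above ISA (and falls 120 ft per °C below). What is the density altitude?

Pressure altitude = 1020 + (29.92 − 30.64) × 1000 = 1020 + (-720) = 300 ft.
ISA temperature at 300 ft = 15 − 2 × (300/1000) = 14.4°C.
ISA deviation = 1 − 14.4 = -13.4°C.
Density altitude = 300 + 120 × (-13.4) = -1308 ft.

-1308 ft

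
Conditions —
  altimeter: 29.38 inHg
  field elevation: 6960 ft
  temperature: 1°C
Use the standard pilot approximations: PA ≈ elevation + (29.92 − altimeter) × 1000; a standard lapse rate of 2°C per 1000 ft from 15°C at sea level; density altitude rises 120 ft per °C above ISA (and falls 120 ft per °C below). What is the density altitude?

7620 ft

Pressure altitude = 6960 + (29.92 − 29.38) × 1000 = 6960 + (+540) = 7500 ft.
ISA temperature at 7500 ft = 15 − 2 × (7500/1000) = 0°C.
ISA deviation = 1 − 0 = +1°C.
Density altitude = 7500 + 120 × (1) = 7620 ft.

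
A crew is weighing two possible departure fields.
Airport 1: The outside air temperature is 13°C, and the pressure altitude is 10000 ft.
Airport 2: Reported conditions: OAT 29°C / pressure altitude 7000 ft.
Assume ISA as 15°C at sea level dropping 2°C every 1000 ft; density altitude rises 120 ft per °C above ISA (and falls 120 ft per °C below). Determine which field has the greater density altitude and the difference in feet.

Airport 1: ISA temp = -5°C, deviation +18°C, DA = 10000 + 120 × 18 = 12160 ft.
Airport 2: ISA temp = 1°C, deviation +28°C, DA = 7000 + 120 × 28 = 10360 ft.
Airport 1 is higher by 12160 − 10360 = 1800 ft.

Airport 1 by 1800 ft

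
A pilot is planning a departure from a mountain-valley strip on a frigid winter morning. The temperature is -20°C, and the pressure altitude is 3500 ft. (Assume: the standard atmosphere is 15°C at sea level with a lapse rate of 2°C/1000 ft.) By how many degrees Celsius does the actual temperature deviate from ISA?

ISA temperature at 3500 ft = 15 − 2 × (3500/1000) = 8°C.
Deviation = OAT − ISA = -20 − 8 = -28°C.

ISA-28°C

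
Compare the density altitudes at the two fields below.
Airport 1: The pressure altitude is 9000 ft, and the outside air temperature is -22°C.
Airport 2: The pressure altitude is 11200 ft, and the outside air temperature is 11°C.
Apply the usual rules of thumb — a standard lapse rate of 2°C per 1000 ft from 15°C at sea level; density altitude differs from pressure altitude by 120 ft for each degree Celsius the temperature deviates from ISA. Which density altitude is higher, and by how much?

Airport 2 by 6688 ft

Airport 1: ISA temp = -3°C, deviation -19°C, DA = 9000 + 120 × (-19) = 6720 ft.
Airport 2: ISA temp = -7.4°C, deviation +18.4°C, DA = 11200 + 120 × 18.4 = 13408 ft.
Airport 2 is higher by 13408 − 6720 = 6688 ft.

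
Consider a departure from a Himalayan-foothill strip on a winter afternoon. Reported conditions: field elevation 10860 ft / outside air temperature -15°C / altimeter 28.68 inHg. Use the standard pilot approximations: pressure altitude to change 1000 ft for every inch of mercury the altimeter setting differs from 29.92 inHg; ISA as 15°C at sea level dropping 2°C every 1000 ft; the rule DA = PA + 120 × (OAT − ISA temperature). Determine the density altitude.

Pressure altitude = 10860 + (29.92 − 28.68) × 1000 = 10860 + (+1240) = 12100 ft.
ISA temperature at 12100 ft = 15 − 2 × (12100/1000) = -9.2°C.
ISA deviation = -15 − (-9.2) = -5.8°C.
Density altitude = 12100 + 120 × (-5.8) = 11404 ft.

11404 ft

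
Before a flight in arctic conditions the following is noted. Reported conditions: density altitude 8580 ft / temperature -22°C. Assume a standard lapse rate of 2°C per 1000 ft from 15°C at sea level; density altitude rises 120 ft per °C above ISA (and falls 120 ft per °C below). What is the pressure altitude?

10500 ft

DA = PA + 120 × (OAT − (15 − 2·PA/1000)) = PA + 120·OAT − 1800 + 0.24·PA = 1.24·PA + 120·OAT − 1800.
So 1.24·PA = 8580 − 120 × (-22) + 1800 = 13020.
PA = 13020 / 1.24 = 10500 ft.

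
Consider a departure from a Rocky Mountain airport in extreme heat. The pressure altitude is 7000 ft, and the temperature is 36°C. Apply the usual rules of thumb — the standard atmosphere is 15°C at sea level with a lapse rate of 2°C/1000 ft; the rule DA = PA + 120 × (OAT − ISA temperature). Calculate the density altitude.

ISA temperature at 7000 ft = 15 − 2 × (7000/1000) = 1°C.
ISA deviation = 36 − 1 = +35°C.
Density altitude = 7000 + 120 × (35) = 7000 + (+4200) = 11200 ft.

11200 ft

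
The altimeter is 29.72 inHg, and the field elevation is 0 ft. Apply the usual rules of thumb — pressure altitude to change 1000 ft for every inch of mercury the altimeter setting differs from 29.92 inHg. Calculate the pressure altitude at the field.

Pressure correction = (29.92 − 29.72) × 1000 = +200 ft.
Pressure altitude = 0 + (+200) = 200 ft.

200 ft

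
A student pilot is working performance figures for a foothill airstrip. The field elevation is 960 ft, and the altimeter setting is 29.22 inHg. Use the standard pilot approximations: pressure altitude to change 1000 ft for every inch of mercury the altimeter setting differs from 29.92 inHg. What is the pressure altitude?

1660 ft

Pressure correction = (29.92 − 29.22) × 1000 = +700 ft.
Pressure altitude = 960 + (+700) = 1660 ft.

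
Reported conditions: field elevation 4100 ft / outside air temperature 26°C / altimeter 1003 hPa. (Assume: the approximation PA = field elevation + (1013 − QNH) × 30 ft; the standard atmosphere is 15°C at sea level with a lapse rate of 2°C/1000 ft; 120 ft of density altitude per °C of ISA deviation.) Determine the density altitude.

Pressure altitude = 4100 + (1013 − 1003) × 30 = 4100 + (+300) = 4400 ft.
ISA temperature at 4400 ft = 15 − 2 × (4400/1000) = 6.2°C.
ISA deviation = 26 − 6.2 = +19.8°C.
Density altitude = 4400 + 120 × (19.8) = 6776 ft.

6776 ft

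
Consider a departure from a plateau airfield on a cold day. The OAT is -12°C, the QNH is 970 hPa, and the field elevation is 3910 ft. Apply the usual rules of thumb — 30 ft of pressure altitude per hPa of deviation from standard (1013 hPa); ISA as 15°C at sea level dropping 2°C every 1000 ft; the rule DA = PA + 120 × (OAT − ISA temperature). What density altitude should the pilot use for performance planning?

3208 ft

Pressure altitude = 3910 + (1013 − 970) × 30 = 3910 + (+1290) = 5200 ft.
ISA temperature at 5200 ft = 15 − 2 × (5200/1000) = 4.6°C.
ISA deviation = -12 − 4.6 = -16.6°C.
Density altitude = 5200 + 120 × (-16.6) = 3208 ft.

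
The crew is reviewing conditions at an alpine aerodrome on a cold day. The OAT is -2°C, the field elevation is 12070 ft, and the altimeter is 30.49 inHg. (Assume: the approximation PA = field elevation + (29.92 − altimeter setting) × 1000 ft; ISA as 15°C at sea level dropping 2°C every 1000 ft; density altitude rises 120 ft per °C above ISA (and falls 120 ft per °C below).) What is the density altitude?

Pressure altitude = 12070 + (29.92 − 30.49) × 1000 = 12070 + (-570) = 11500 ft.
ISA temperature at 11500 ft = 15 − 2 × (11500/1000) = -8°C.
ISA deviation = -2 − (-8) = +6°C.
Density altitude = 11500 + 120 × (6) = 12220 ft.

12220 ft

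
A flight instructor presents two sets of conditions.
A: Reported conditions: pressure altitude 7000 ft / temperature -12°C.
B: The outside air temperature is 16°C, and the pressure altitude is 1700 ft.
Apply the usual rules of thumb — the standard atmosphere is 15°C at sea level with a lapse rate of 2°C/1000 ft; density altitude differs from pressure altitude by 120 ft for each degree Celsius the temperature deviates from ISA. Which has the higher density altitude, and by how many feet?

A: ISA temp = 1°C, deviation -13°C, DA = 7000 + 120 × (-13) = 5440 ft.
B: ISA temp = 11.6°C, deviation +4.4°C, DA = 1700 + 120 × 4.4 = 2228 ft.
A is higher by 5440 − 2228 = 3212 ft.

A by 3212 ft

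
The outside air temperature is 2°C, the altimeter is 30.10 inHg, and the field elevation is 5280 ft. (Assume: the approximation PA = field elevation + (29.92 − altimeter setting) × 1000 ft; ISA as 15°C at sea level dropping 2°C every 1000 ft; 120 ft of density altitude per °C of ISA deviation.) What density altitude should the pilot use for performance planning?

Pressure altitude = 5280 + (29.92 − 30.10) × 1000 = 5280 + (-180) = 5100 ft.
ISA temperature at 5100 ft = 15 − 2 × (5100/1000) = 4.8°C.
ISA deviation = 2 − 4.8 = -2.8°C.
Density altitude = 5100 + 120 × (-2.8) = 4764 ft.

4764 ft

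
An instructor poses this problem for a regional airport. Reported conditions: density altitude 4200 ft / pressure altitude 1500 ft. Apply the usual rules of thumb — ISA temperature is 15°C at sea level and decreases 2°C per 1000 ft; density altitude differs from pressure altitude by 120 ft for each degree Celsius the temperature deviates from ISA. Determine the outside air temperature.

34.5°C

Density altitude − pressure altitude = 4200 − 1500 = +2700 ft.
At 120 ft/°C that is an ISA deviation of 2700/120 = +22.5°C.
ISA temperature at 1500 ft = 15 − 2 × (1500/1000) = 12°C.
OAT = ISA + deviation = 12 + (+22.5) = 34.5°C.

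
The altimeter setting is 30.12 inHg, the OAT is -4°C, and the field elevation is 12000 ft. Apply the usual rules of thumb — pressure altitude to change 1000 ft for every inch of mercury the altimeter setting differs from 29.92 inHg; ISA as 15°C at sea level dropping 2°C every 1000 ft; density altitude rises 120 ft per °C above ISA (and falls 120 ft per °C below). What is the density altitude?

12352 ft

Pressure altitude = 12000 + (29.92 − 30.12) × 1000 = 12000 + (-200) = 11800 ft.
ISA temperature at 11800 ft = 15 − 2 × (11800/1000) = -8.6°C.
ISA deviation = -4 − (-8.6) = +4.6°C.
Density altitude = 11800 + 120 × (4.6) = 12352 ft.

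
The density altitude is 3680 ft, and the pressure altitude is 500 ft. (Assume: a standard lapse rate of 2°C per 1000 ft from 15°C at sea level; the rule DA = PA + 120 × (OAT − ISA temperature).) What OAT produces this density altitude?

40.5°C

Density altitude − pressure altitude = 3680 − 500 = +3180 ft.
At 120 ft/°C that is an ISA deviation of 3180/120 = +26.5°C.
ISA temperature at 500 ft = 15 − 2 × (500/1000) = 14°C.
OAT = ISA + deviation = 14 + (+26.5) = 40.5°C.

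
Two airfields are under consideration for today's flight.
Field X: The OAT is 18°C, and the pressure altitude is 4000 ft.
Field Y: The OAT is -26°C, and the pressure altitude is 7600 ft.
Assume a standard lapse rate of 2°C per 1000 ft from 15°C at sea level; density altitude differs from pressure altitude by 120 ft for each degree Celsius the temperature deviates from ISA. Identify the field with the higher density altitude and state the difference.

Field X: ISA temp = 7°C, deviation +11°C, DA = 4000 + 120 × 11 = 5320 ft.
Field Y: ISA temp = -0.2°C, deviation -25.8°C, DA = 7600 + 120 × (-25.8) = 4504 ft.
Field X is higher by 5320 − 4504 = 816 ft.

Field X by 816 ft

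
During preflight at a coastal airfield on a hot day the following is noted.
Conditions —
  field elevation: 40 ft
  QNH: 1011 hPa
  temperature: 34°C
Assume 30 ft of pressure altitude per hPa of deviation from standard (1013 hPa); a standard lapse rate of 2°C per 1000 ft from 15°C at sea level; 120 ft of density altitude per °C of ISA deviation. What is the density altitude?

2404 ft

Pressure altitude = 40 + (1013 − 1011) × 30 = 40 + (+60) = 100 ft.
ISA temperature at 100 ft = 15 − 2 × (100/1000) = 14.8°C.
ISA deviation = 34 − 14.8 = +19.2°C.
Density altitude = 100 + 120 × (19.2) = 2404 ft.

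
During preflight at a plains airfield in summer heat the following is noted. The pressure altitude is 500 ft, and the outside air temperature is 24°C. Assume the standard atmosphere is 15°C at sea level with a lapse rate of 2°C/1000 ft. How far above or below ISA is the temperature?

ISA temperature at 500 ft = 15 − 2 × (500/1000) = 14°C.
Deviation = OAT − ISA = 24 − 14 = +10°C.

ISA+10°C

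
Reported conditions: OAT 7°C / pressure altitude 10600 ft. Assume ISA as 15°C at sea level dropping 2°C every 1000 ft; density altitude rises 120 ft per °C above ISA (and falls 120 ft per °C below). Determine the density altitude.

12184 ft

ISA temperature at 10600 ft = 15 − 2 × (10600/1000) = -6.2°C.
ISA deviation = 7 − (-6.2) = +13.2°C.
Density altitude = 10600 + 120 × (13.2) = 10600 + (+1584) = 12184 ft.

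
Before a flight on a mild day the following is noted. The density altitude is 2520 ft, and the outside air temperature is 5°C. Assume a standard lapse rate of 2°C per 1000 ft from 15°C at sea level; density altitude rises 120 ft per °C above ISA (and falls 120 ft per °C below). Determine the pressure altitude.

3000 ft

DA = PA + 120 × (OAT − (15 − 2·PA/1000)) = PA + 120·OAT − 1800 + 0.24·PA = 1.24·PA + 120·OAT − 1800.
So 1.24·PA = 2520 − 120 × 5 + 1800 = 3720.
PA = 3720 / 1.24 = 3000 ft.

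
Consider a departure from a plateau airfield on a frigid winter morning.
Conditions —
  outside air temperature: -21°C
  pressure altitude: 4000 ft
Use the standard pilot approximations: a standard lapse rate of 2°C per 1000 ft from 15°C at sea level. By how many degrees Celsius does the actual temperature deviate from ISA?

ISA-28°C

ISA temperature at 4000 ft = 15 − 2 × (4000/1000) = 7°C.
Deviation = OAT − ISA = -21 − 7 = -28°C.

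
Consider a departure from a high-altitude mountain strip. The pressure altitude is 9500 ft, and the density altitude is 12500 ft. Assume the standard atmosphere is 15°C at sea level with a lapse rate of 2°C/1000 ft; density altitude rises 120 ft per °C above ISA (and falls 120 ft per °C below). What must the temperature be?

21°C

Density altitude − pressure altitude = 12500 − 9500 = +3000 ft.
At 120 ft/°C that is an ISA deviation of 3000/120 = +25°C.
ISA temperature at 9500 ft = 15 − 2 × (9500/1000) = -4°C.
OAT = ISA + deviation = -4 + (+25) = 21°C.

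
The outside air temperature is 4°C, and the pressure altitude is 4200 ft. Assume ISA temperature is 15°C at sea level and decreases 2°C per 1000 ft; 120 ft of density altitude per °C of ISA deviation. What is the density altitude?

3888 ft

ISA temperature at 4200 ft = 15 − 2 × (4200/1000) = 6.6°C.
ISA deviation = 4 − 6.6 = -2.6°C.
Density altitude = 4200 + 120 × (-2.6) = 4200 + (-312) = 3888 ft.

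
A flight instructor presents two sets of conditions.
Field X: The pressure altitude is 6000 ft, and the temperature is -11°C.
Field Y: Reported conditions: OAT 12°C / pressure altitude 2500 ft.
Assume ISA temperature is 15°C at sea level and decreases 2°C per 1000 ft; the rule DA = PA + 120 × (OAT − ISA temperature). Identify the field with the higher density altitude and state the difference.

Field X: ISA temp = 3°C, deviation -14°C, DA = 6000 + 120 × (-14) = 4320 ft.
Field Y: ISA temp = 10°C, deviation +2°C, DA = 2500 + 120 × 2 = 2740 ft.
Field X is higher by 4320 − 2740 = 1580 ft.

Field X by 1580 ft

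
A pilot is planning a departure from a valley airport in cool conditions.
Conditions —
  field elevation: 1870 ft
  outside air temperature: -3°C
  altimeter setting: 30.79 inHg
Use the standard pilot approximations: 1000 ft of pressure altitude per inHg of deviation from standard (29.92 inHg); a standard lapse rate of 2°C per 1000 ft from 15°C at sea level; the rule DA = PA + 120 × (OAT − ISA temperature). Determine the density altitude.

Pressure altitude = 1870 + (29.92 − 30.79) × 1000 = 1870 + (-870) = 1000 ft.
ISA temperature at 1000 ft = 15 − 2 × (1000/1000) = 13°C.
ISA deviation = -3 − 13 = -16°C.
Density altitude = 1000 + 120 × (-16) = -920 ft.

-920 ft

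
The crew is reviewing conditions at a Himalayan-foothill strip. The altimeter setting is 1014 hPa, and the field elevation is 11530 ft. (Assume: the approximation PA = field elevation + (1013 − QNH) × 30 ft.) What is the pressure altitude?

Pressure correction = (1013 − 1014) × 30 = -30 ft.
Pressure altitude = 11530 + (-30) = 11500 ft.

11500 ft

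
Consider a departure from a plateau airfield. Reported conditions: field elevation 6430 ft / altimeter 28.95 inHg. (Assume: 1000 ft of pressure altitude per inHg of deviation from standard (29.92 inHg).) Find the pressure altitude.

Pressure correction = (29.92 − 28.95) × 1000 = +970 ft.
Pressure altitude = 6430 + (+970) = 7400 ft.

7400 ft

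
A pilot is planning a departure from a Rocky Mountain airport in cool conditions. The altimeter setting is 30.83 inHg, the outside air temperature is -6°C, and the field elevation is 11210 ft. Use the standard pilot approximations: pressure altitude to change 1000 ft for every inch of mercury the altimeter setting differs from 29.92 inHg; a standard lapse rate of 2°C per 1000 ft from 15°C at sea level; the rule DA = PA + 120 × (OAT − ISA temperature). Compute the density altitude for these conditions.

Pressure altitude = 11210 + (29.92 − 30.83) × 1000 = 11210 + (-910) = 10300 ft.
ISA temperature at 10300 ft = 15 − 2 × (10300/1000) = -5.6°C.
ISA deviation = -6 − (-5.6) = -0.4°C.
Density altitude = 10300 + 120 × (-0.4) = 10252 ft.

10252 ft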